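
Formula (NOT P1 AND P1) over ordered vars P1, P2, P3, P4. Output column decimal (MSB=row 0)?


Formula: (NOT P1 AND P1) over P1, P2, P3, P4 (16 rows)
Evaluate each row (bits = P1,P2,P3,P4, MSB first):
  row 0 [0000]: (NOT 0 AND 0) -> 0
  row 1 [0001]: (NOT 0 AND 0) -> 0
  row 2 [0010]: (NOT 0 AND 0) -> 0
  row 3 [0011]: (NOT 0 AND 0) -> 0
  row 4 [0100]: (NOT 0 AND 0) -> 0
  row 5 [0101]: (NOT 0 AND 0) -> 0
  row 6 [0110]: (NOT 0 AND 0) -> 0
  row 7 [0111]: (NOT 0 AND 0) -> 0
  row 8 [1000]: (NOT 1 AND 1) -> 0
  row 9 [1001]: (NOT 1 AND 1) -> 0
  row 10 [1010]: (NOT 1 AND 1) -> 0
  row 11 [1011]: (NOT 1 AND 1) -> 0
  row 12 [1100]: (NOT 1 AND 1) -> 0
  row 13 [1101]: (NOT 1 AND 1) -> 0
  row 14 [1110]: (NOT 1 AND 1) -> 0
  row 15 [1111]: (NOT 1 AND 1) -> 0
Full result column, 4 rows per line (P1,P2 fixed per line; P3,P4 runs 00..11 left to right):
  rows 0-3 [P1,P2=00]: 0000  = hex 0
  rows 4-7 [P1,P2=01]: 0000  = hex 0
  rows 8-11 [P1,P2=10]: 0000  = hex 0
  rows 12-15 [P1,P2=11]: 0000  = hex 0
Output column (row 0 .. row 15) = 0000000000000000
Output column grouped in 4s = 0000 0000 0000 0000 = 0x0000
Convert to decimal digit by digit (value = value*16 + digit):
  0 -> 0
  0*16 + 0 = 0
  0*16 + 0 = 0
  0*16 + 0 = 0
Decimal = 0

0


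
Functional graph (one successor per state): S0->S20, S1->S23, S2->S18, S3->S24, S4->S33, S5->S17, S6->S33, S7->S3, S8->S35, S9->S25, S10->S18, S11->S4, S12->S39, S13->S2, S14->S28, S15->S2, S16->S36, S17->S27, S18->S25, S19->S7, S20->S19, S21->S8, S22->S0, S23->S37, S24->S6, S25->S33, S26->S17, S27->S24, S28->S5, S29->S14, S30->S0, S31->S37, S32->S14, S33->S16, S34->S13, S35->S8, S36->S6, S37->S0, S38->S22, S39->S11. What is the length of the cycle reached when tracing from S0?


Trace from S0 until a state repeats:
  S0 -> S20 -> S19 -> S7 -> S3 -> S24 -> S6 -> S33 -> S16 -> S36 -> S6
S6 first seen at step 6, revisited at step 10.
Cycle length = 10 - 6 = 4

4


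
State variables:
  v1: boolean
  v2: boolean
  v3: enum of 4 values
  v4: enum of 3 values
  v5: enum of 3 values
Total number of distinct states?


State space = product of domain sizes of all variables.
Domain sizes:
  v1 (boolean): 2
  v2 (boolean): 2
  v3 (enum of 4 values): 4
  v4 (enum of 3 values): 3
  v5 (enum of 3 values): 3
Product = 2 * 2 * 4 * 3 * 3 = 144

144


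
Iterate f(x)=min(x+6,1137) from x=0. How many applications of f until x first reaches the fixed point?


Step 1: x=0, cap=1137, increment=6
Step 2: x grows by 6 each step until capped at 1137; fixed point is x=1137
Step 3: iterations = ceil(1137/6) = 190

190


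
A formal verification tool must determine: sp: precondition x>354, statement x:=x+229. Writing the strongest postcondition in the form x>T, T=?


Formula: sp(P, x:=E) = exists old_x. (x = E[old_x/x]) AND P[old_x/x] (old_x is the value of x before the assignment; eliminate old_x by solving x = E[old_x/x] for old_x)
Step 1: Precondition P: x>354, i.e. old_x > 354
Step 2: Assignment gives x = old_x + 229, so old_x = x - 229
Step 3: Substitute into P: x - 229 > 354
Step 4: Simplify: x > 354+229 = 583

583


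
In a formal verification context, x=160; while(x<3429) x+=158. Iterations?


Step 1: x goes from 160 toward 3429 by 158; the body runs while x<3429, so iterations = ceil((bound-start)/step)
Step 2: Distance=3269
Step 3: ceil(3269/158)=21

21


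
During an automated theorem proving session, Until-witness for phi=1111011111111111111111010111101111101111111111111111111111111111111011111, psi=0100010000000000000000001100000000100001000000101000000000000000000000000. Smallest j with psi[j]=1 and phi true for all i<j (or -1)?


(phi U psi) at 0: need smallest j with psi[j]=1 and phi[i]=1 for all i in [0,j).
Scan from step 0:
  step 0: phi=1, psi=0 -> continue
  step 1: psi=1 and phi held for [0,1) -> witness found
Witness step = 1

1


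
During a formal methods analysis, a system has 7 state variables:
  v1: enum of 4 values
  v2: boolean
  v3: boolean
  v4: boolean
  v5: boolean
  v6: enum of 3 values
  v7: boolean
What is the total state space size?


State space = product of domain sizes of all variables.
Domain sizes:
  v1 (enum of 4 values): 4
  v2 (boolean): 2
  v3 (boolean): 2
  v4 (boolean): 2
  v5 (boolean): 2
  v6 (enum of 3 values): 3
  v7 (boolean): 2
Product = 4 * 2 * 2 * 2 * 2 * 3 * 2 = 384

384


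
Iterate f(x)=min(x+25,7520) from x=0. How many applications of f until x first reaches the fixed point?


Step 1: x=0, cap=7520, increment=25
Step 2: x grows by 25 each step until capped at 7520; fixed point is x=7520
Step 3: iterations = ceil(7520/25) = 301

301


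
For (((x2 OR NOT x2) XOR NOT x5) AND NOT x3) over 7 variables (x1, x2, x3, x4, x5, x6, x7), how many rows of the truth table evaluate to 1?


Formula: (((x2 OR NOT x2) XOR NOT x5) AND NOT x3) over 7 vars (128 rows)
Evaluate each row (x1, x2, x3, x4, x5, x6, x7 as bits, MSB first):
  row 0 [0000000]: (((0 OR NOT 0) XOR NOT 0) AND NOT 0) -> 0
  row 1 [0000001]: (((0 OR NOT 0) XOR NOT 0) AND NOT 0) -> 0
  row 2 [0000010]: (((0 OR NOT 0) XOR NOT 0) AND NOT 0) -> 0
  row 3 [0000011]: (((0 OR NOT 0) XOR NOT 0) AND NOT 0) -> 0
  row 4 [0000100]: (((0 OR NOT 0) XOR NOT 1) AND NOT 0) -> 1
  (every remaining row is evaluated the same way; all 128 results are listed next)
Full result column, 8 rows per line (x1,x2,x3,x4 fixed per line; x5,x6,x7 runs 000..111 left to right):
  rows 0-7 [x1,x2,x3,x4=0000]: 00001111  (ones: 4)
  rows 8-15 [x1,x2,x3,x4=0001]: 00001111  (ones: 4)
  rows 16-23 [x1,x2,x3,x4=0010]: 00000000  (ones: 0)
  rows 24-31 [x1,x2,x3,x4=0011]: 00000000  (ones: 0)
  rows 32-39 [x1,x2,x3,x4=0100]: 00001111  (ones: 4)
  rows 40-47 [x1,x2,x3,x4=0101]: 00001111  (ones: 4)
  rows 48-55 [x1,x2,x3,x4=0110]: 00000000  (ones: 0)
  rows 56-63 [x1,x2,x3,x4=0111]: 00000000  (ones: 0)
  rows 64-71 [x1,x2,x3,x4=1000]: 00001111  (ones: 4)
  rows 72-79 [x1,x2,x3,x4=1001]: 00001111  (ones: 4)
  rows 80-87 [x1,x2,x3,x4=1010]: 00000000  (ones: 0)
  rows 88-95 [x1,x2,x3,x4=1011]: 00000000  (ones: 0)
  rows 96-103 [x1,x2,x3,x4=1100]: 00001111  (ones: 4)
  rows 104-111 [x1,x2,x3,x4=1101]: 00001111  (ones: 4)
  rows 112-119 [x1,x2,x3,x4=1110]: 00000000  (ones: 0)
  rows 120-127 [x1,x2,x3,x4=1111]: 00000000  (ones: 0)
Count of 1-rows = 4+4+0+0+4+4+0+0+4+4+0+0+4+4+0+0 = 32

32


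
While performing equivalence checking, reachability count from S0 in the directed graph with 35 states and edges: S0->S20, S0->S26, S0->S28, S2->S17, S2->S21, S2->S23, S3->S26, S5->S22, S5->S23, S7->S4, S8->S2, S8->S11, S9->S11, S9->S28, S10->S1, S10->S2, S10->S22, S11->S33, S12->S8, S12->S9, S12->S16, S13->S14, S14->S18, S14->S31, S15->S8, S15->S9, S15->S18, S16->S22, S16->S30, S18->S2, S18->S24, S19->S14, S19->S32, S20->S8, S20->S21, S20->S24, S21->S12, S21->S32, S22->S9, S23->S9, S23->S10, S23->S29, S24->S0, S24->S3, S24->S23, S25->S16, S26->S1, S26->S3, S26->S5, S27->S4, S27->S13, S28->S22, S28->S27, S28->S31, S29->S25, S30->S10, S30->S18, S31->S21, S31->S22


BFS from S0:
  layer 0: {S0}
  layer 1: {S20, S26, S28}
  layer 2: {S1, S3, S5, S8, S21, S22, S24, S27, S31}
  layer 3: {S2, S4, S9, S11, S12, S13, S23, S32}
  layer 4: {S10, S14, S16, S17, S29, S33}
  layer 5: {S18, S25, S30}
Reachable set: {S0, S1, S2, S3, S4, S5, S8, S9, S10, S11, S12, S13, S14, S16, S17, S18, S20, S21, S22, S23, S24, S25, S26, S27, S28, S29, S30, S31, S32, S33}
Count = 30

30


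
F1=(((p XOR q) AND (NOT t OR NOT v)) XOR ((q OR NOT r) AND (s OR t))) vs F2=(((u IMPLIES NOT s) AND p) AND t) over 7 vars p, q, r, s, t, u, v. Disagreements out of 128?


F1 = (((p XOR q) AND (NOT t OR NOT v)) XOR ((q OR NOT r) AND (s OR t)))
F2 = (((u IMPLIES NOT s) AND p) AND t)
Evaluate both on each of 128 rows (bits = p,q,r,s,t,u,v):
  row 0 [0000000]: F1=0 F2=0 -> 0
  row 1 [0000001]: F1=0 F2=0 -> 0
  row 2 [0000010]: F1=0 F2=0 -> 0
  row 3 [0000011]: F1=0 F2=0 -> 0
  row 4 [0000100]: F1=1 F2=0 (differ) -> 1
  (every remaining row is evaluated the same way; all 128 results are listed next)
Full result column, 8 rows per line (p,q,r,s fixed per line; t,u,v runs 000..111 left to right):
  rows 0-7 [p,q,r,s=0000]: 00001111  (ones: 4)
  rows 8-15 [p,q,r,s=0001]: 11111111  (ones: 8)
  rows 16-23 [p,q,r,s=0010]: 00000000  (ones: 0)
  rows 24-31 [p,q,r,s=0011]: 00000000  (ones: 0)
  rows 32-39 [p,q,r,s=0100]: 11110101  (ones: 6)
  rows 40-47 [p,q,r,s=0101]: 00000101  (ones: 2)
  rows 48-55 [p,q,r,s=0110]: 11110101  (ones: 6)
  rows 56-63 [p,q,r,s=0111]: 00000101  (ones: 2)
  rows 64-71 [p,q,r,s=1000]: 11111010  (ones: 6)
  rows 72-79 [p,q,r,s=1001]: 00001001  (ones: 2)
  rows 80-87 [p,q,r,s=1010]: 11110101  (ones: 6)
  rows 88-95 [p,q,r,s=1011]: 11110110  (ones: 6)
  rows 96-103 [p,q,r,s=1100]: 00000000  (ones: 0)
  rows 104-111 [p,q,r,s=1101]: 11110011  (ones: 6)
  rows 112-119 [p,q,r,s=1110]: 00000000  (ones: 0)
  rows 120-127 [p,q,r,s=1111]: 11110011  (ones: 6)
Disagreements = 4+8+0+0+6+2+6+2+6+2+6+6+0+6+0+6 = 60

60


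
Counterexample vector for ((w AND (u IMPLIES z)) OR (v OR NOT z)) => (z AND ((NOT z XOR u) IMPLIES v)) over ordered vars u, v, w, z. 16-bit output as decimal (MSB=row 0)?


F1 = ((w AND (u IMPLIES z)) OR (v OR NOT z))
F2 = (z AND ((NOT z XOR u) IMPLIES v))
Counterexample to F1=>F2 is where F1=1 and F2=0.
Evaluate each row (bits = u,v,w,z, MSB first):
  row 0 [0000]: F1=1 F2=0 -> F1&~F2 -> 1
  row 1 [0001]: F1=0 F2=1 -> F1&~F2 -> 0
  row 2 [0010]: F1=1 F2=0 -> F1&~F2 -> 1
  row 3 [0011]: F1=1 F2=1 -> F1&~F2 -> 0
  row 4 [0100]: F1=1 F2=0 -> F1&~F2 -> 1
  row 5 [0101]: F1=1 F2=1 -> F1&~F2 -> 0
  row 6 [0110]: F1=1 F2=0 -> F1&~F2 -> 1
  row 7 [0111]: F1=1 F2=1 -> F1&~F2 -> 0
  row 8 [1000]: F1=1 F2=0 -> F1&~F2 -> 1
  row 9 [1001]: F1=0 F2=0 -> F1&~F2 -> 0
  row 10 [1010]: F1=1 F2=0 -> F1&~F2 -> 1
  row 11 [1011]: F1=1 F2=0 -> F1&~F2 -> 1
  row 12 [1100]: F1=1 F2=0 -> F1&~F2 -> 1
  row 13 [1101]: F1=1 F2=1 -> F1&~F2 -> 0
  row 14 [1110]: F1=1 F2=0 -> F1&~F2 -> 1
  row 15 [1111]: F1=1 F2=1 -> F1&~F2 -> 0
Full result column, 4 rows per line (u,v fixed per line; w,z runs 00..11 left to right):
  rows 0-3 [u,v=00]: 1010  = hex A
  rows 4-7 [u,v=01]: 1010  = hex A
  rows 8-11 [u,v=10]: 1011  = hex B
  rows 12-15 [u,v=11]: 1010  = hex A
Counterexample vector (row 0 .. row 15) = 1010101010111010
Output column grouped in 4s = 1010 1010 1011 1010 = 0xAABA
Convert to decimal digit by digit (value = value*16 + digit):
  A -> 10
  10*16 + 10 (A) = 170
  170*16 + 11 (B) = 2731
  2731*16 + 10 (A) = 43706
Decimal = 43706

43706


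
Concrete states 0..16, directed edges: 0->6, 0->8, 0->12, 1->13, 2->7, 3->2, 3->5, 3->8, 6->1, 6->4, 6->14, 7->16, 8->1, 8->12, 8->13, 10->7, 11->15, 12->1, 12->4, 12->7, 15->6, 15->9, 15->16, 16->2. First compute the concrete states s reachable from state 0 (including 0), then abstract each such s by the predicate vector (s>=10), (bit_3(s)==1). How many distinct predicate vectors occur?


BFS from 0:
Concrete reachable: {0, 1, 2, 4, 6, 7, 8, 12, 13, 14, 16}
Abstract via predicates (s>=10), (bit_3(s)==1):
  (0,0) <- {0, 1, 2, 4, 6, 7}
  (0,1) <- {8}
  (1,0) <- {16}
  (1,1) <- {12, 13, 14}
Distinct abstract states = 4

4


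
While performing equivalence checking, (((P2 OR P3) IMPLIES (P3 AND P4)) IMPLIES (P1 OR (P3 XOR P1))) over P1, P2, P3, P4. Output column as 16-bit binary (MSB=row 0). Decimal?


Formula: (((P2 OR P3) IMPLIES (P3 AND P4)) IMPLIES (P1 OR (P3 XOR P1))) over P1, P2, P3, P4 (16 rows)
Evaluate each row (bits = P1,P2,P3,P4, MSB first):
  row 0 [0000]: (((0 OR 0) IMPLIES (0 AND 0)) IMPLIES (0 OR (0 XOR 0))) -> 0
  row 1 [0001]: (((0 OR 0) IMPLIES (0 AND 1)) IMPLIES (0 OR (0 XOR 0))) -> 0
  row 2 [0010]: (((0 OR 1) IMPLIES (1 AND 0)) IMPLIES (0 OR (1 XOR 0))) -> 1
  row 3 [0011]: (((0 OR 1) IMPLIES (1 AND 1)) IMPLIES (0 OR (1 XOR 0))) -> 1
  row 4 [0100]: (((1 OR 0) IMPLIES (0 AND 0)) IMPLIES (0 OR (0 XOR 0))) -> 1
  row 5 [0101]: (((1 OR 0) IMPLIES (0 AND 1)) IMPLIES (0 OR (0 XOR 0))) -> 1
  row 6 [0110]: (((1 OR 1) IMPLIES (1 AND 0)) IMPLIES (0 OR (1 XOR 0))) -> 1
  row 7 [0111]: (((1 OR 1) IMPLIES (1 AND 1)) IMPLIES (0 OR (1 XOR 0))) -> 1
  row 8 [1000]: (((0 OR 0) IMPLIES (0 AND 0)) IMPLIES (1 OR (0 XOR 1))) -> 1
  row 9 [1001]: (((0 OR 0) IMPLIES (0 AND 1)) IMPLIES (1 OR (0 XOR 1))) -> 1
  row 10 [1010]: (((0 OR 1) IMPLIES (1 AND 0)) IMPLIES (1 OR (1 XOR 1))) -> 1
  row 11 [1011]: (((0 OR 1) IMPLIES (1 AND 1)) IMPLIES (1 OR (1 XOR 1))) -> 1
  row 12 [1100]: (((1 OR 0) IMPLIES (0 AND 0)) IMPLIES (1 OR (0 XOR 1))) -> 1
  row 13 [1101]: (((1 OR 0) IMPLIES (0 AND 1)) IMPLIES (1 OR (0 XOR 1))) -> 1
  row 14 [1110]: (((1 OR 1) IMPLIES (1 AND 0)) IMPLIES (1 OR (1 XOR 1))) -> 1
  row 15 [1111]: (((1 OR 1) IMPLIES (1 AND 1)) IMPLIES (1 OR (1 XOR 1))) -> 1
Full result column, 4 rows per line (P1,P2 fixed per line; P3,P4 runs 00..11 left to right):
  rows 0-3 [P1,P2=00]: 0011  = hex 3
  rows 4-7 [P1,P2=01]: 1111  = hex F
  rows 8-11 [P1,P2=10]: 1111  = hex F
  rows 12-15 [P1,P2=11]: 1111  = hex F
Output column (row 0 .. row 15) = 0011111111111111
Output column grouped in 4s = 0011 1111 1111 1111 = 0x3FFF
Convert to decimal digit by digit (value = value*16 + digit):
  3 -> 3
  3*16 + 15 (F) = 63
  63*16 + 15 (F) = 1023
  1023*16 + 15 (F) = 16383
Decimal = 16383

16383


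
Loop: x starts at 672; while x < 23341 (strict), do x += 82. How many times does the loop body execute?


Step 1: x goes from 672 toward 23341 by 82; the body runs while x<23341, so iterations = ceil((bound-start)/step)
Step 2: Distance=22669
Step 3: ceil(22669/82)=277

277


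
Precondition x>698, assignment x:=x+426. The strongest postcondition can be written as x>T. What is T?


Formula: sp(P, x:=E) = exists old_x. (x = E[old_x/x]) AND P[old_x/x] (old_x is the value of x before the assignment; eliminate old_x by solving x = E[old_x/x] for old_x)
Step 1: Precondition P: x>698, i.e. old_x > 698
Step 2: Assignment gives x = old_x + 426, so old_x = x - 426
Step 3: Substitute into P: x - 426 > 698
Step 4: Simplify: x > 698+426 = 1124

1124


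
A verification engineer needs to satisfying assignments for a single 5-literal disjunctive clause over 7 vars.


Step 1: Total=2^7=128
Step 2: Unsat when all 5 false: 2^2=4
Step 3: Sat=128-4=124

124


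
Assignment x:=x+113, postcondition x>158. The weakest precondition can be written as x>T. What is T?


Formula: wp(x:=E, P) = P[E/x] (substitute E for x in postcondition)
Step 1: Postcondition: x>158
Step 2: Substitute x+113 for x: x+113>158
Step 3: Solve for x: x > 158-113 = 45

45


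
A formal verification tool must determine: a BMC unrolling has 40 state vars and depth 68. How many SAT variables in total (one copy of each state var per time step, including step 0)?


BMC unrolls to depth k, creating one copy of each state var for steps 0..k.
Step count = 68 + 1 = 69 (steps 0 through 68)
Vars per step = 40
Total = 40 * 69 = 2760

2760


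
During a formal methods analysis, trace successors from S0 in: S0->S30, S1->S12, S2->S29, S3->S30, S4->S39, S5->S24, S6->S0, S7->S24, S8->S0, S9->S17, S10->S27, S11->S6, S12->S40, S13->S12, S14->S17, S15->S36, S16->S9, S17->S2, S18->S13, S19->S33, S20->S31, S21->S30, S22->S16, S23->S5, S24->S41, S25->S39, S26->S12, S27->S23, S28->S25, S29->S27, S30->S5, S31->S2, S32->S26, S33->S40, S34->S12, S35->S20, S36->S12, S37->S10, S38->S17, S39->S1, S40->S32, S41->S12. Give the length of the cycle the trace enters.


Trace from S0 until a state repeats:
  S0 -> S30 -> S5 -> S24 -> S41 -> S12 -> S40 -> S32 -> S26 -> S12
S12 first seen at step 5, revisited at step 9.
Cycle length = 9 - 5 = 4

4


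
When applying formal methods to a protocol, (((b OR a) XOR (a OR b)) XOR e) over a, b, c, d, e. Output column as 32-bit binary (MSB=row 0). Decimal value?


Formula: (((b OR a) XOR (a OR b)) XOR e) over a, b, c, d, e (32 rows)
Evaluate each row (bits = a,b,c,d,e, MSB first):
  row 0 [00000]: (((0 OR 0) XOR (0 OR 0)) XOR 0) -> 0
  row 1 [00001]: (((0 OR 0) XOR (0 OR 0)) XOR 1) -> 1
  row 2 [00010]: (((0 OR 0) XOR (0 OR 0)) XOR 0) -> 0
  row 3 [00011]: (((0 OR 0) XOR (0 OR 0)) XOR 1) -> 1
  row 4 [00100]: (((0 OR 0) XOR (0 OR 0)) XOR 0) -> 0
  row 5 [00101]: (((0 OR 0) XOR (0 OR 0)) XOR 1) -> 1
  row 6 [00110]: (((0 OR 0) XOR (0 OR 0)) XOR 0) -> 0
  row 7 [00111]: (((0 OR 0) XOR (0 OR 0)) XOR 1) -> 1
  row 8 [01000]: (((1 OR 0) XOR (0 OR 1)) XOR 0) -> 0
  row 9 [01001]: (((1 OR 0) XOR (0 OR 1)) XOR 1) -> 1
  row 10 [01010]: (((1 OR 0) XOR (0 OR 1)) XOR 0) -> 0
  row 11 [01011]: (((1 OR 0) XOR (0 OR 1)) XOR 1) -> 1
  row 12 [01100]: (((1 OR 0) XOR (0 OR 1)) XOR 0) -> 0
  row 13 [01101]: (((1 OR 0) XOR (0 OR 1)) XOR 1) -> 1
  row 14 [01110]: (((1 OR 0) XOR (0 OR 1)) XOR 0) -> 0
  row 15 [01111]: (((1 OR 0) XOR (0 OR 1)) XOR 1) -> 1
  row 16 [10000]: (((0 OR 1) XOR (1 OR 0)) XOR 0) -> 0
  row 17 [10001]: (((0 OR 1) XOR (1 OR 0)) XOR 1) -> 1
  row 18 [10010]: (((0 OR 1) XOR (1 OR 0)) XOR 0) -> 0
  row 19 [10011]: (((0 OR 1) XOR (1 OR 0)) XOR 1) -> 1
  row 20 [10100]: (((0 OR 1) XOR (1 OR 0)) XOR 0) -> 0
  row 21 [10101]: (((0 OR 1) XOR (1 OR 0)) XOR 1) -> 1
  row 22 [10110]: (((0 OR 1) XOR (1 OR 0)) XOR 0) -> 0
  row 23 [10111]: (((0 OR 1) XOR (1 OR 0)) XOR 1) -> 1
  row 24 [11000]: (((1 OR 1) XOR (1 OR 1)) XOR 0) -> 0
  row 25 [11001]: (((1 OR 1) XOR (1 OR 1)) XOR 1) -> 1
  row 26 [11010]: (((1 OR 1) XOR (1 OR 1)) XOR 0) -> 0
  row 27 [11011]: (((1 OR 1) XOR (1 OR 1)) XOR 1) -> 1
  row 28 [11100]: (((1 OR 1) XOR (1 OR 1)) XOR 0) -> 0
  row 29 [11101]: (((1 OR 1) XOR (1 OR 1)) XOR 1) -> 1
  row 30 [11110]: (((1 OR 1) XOR (1 OR 1)) XOR 0) -> 0
  row 31 [11111]: (((1 OR 1) XOR (1 OR 1)) XOR 1) -> 1
Full result column, 4 rows per line (a,b,c fixed per line; d,e runs 00..11 left to right):
  rows 0-3 [a,b,c=000]: 0101  = hex 5
  rows 4-7 [a,b,c=001]: 0101  = hex 5
  rows 8-11 [a,b,c=010]: 0101  = hex 5
  rows 12-15 [a,b,c=011]: 0101  = hex 5
  rows 16-19 [a,b,c=100]: 0101  = hex 5
  rows 20-23 [a,b,c=101]: 0101  = hex 5
  rows 24-27 [a,b,c=110]: 0101  = hex 5
  rows 28-31 [a,b,c=111]: 0101  = hex 5
Output column (row 0 .. row 31) = 01010101010101010101010101010101
Output column grouped in 4s = 0101 0101 0101 0101 0101 0101 0101 0101 = 0x55555555
Convert to decimal digit by digit (value = value*16 + digit):
  5 -> 5
  5*16 + 5 = 85
  85*16 + 5 = 1365
  1365*16 + 5 = 21845
  21845*16 + 5 = 349525
  349525*16 + 5 = 5592405
  5592405*16 + 5 = 89478485
  89478485*16 + 5 = 1431655765
Decimal = 1431655765

1431655765


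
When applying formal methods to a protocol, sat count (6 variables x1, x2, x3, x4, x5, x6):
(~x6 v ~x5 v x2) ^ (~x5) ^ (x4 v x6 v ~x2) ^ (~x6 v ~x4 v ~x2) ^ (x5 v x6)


CNF with 5 clauses over 6 vars (64 assignments).
An assignment satisfies CNF iff every clause has >=1 true literal.
Check each row (bits = x1,x2,x3,x4,x5,x6; clause T/F shown):
  row 0 [000000]: clauses=TTTTF -> 0
  row 1 [000001]: clauses=TTTTT -> 1
  row 2 [000010]: clauses=TFTTT -> 0
  row 3 [000011]: clauses=FFTTT -> 0
  row 4 [000100]: clauses=TTTTF -> 0
  (every remaining row is evaluated the same way; all 64 results are listed next)
Full result column, 8 rows per line (x1,x2,x3 fixed per line; x4,x5,x6 runs 000..111 left to right):
  rows 0-7 [x1,x2,x3=000]: 01000100  (ones: 2)
  rows 8-15 [x1,x2,x3=001]: 01000100  (ones: 2)
  rows 16-23 [x1,x2,x3=010]: 01000000  (ones: 1)
  rows 24-31 [x1,x2,x3=011]: 01000000  (ones: 1)
  rows 32-39 [x1,x2,x3=100]: 01000100  (ones: 2)
  rows 40-47 [x1,x2,x3=101]: 01000100  (ones: 2)
  rows 48-55 [x1,x2,x3=110]: 01000000  (ones: 1)
  rows 56-63 [x1,x2,x3=111]: 01000000  (ones: 1)
Satisfying assignments = 2+2+1+1+2+2+1+1 = 12

12


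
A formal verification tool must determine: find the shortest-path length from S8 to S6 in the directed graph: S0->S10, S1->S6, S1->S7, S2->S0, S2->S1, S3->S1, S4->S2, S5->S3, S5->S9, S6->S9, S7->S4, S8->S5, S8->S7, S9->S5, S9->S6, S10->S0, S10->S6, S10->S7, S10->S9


BFS layer-by-layer from S8:
  dist 0: {S8}
  dist 1: {S5, S7}
  dist 2: {S3, S4, S9}
  dist 3: {S1, S2, S6}
  -> S6 reached at distance 3
Shortest path length = 3

3


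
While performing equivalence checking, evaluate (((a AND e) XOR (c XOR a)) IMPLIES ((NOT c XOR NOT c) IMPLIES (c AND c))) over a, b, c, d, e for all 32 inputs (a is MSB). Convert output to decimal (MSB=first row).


Formula: (((a AND e) XOR (c XOR a)) IMPLIES ((NOT c XOR NOT c) IMPLIES (c AND c))) over a, b, c, d, e (32 rows)
Evaluate each row (bits = a,b,c,d,e, MSB first):
  row 0 [00000]: (((0 AND 0) XOR (0 XOR 0)) IMPLIES ((NOT 0 XOR NOT 0) IMPLIES (0 AND 0))) -> 1
  row 1 [00001]: (((0 AND 1) XOR (0 XOR 0)) IMPLIES ((NOT 0 XOR NOT 0) IMPLIES (0 AND 0))) -> 1
  row 2 [00010]: (((0 AND 0) XOR (0 XOR 0)) IMPLIES ((NOT 0 XOR NOT 0) IMPLIES (0 AND 0))) -> 1
  row 3 [00011]: (((0 AND 1) XOR (0 XOR 0)) IMPLIES ((NOT 0 XOR NOT 0) IMPLIES (0 AND 0))) -> 1
  row 4 [00100]: (((0 AND 0) XOR (1 XOR 0)) IMPLIES ((NOT 1 XOR NOT 1) IMPLIES (1 AND 1))) -> 1
  row 5 [00101]: (((0 AND 1) XOR (1 XOR 0)) IMPLIES ((NOT 1 XOR NOT 1) IMPLIES (1 AND 1))) -> 1
  row 6 [00110]: (((0 AND 0) XOR (1 XOR 0)) IMPLIES ((NOT 1 XOR NOT 1) IMPLIES (1 AND 1))) -> 1
  row 7 [00111]: (((0 AND 1) XOR (1 XOR 0)) IMPLIES ((NOT 1 XOR NOT 1) IMPLIES (1 AND 1))) -> 1
  row 8 [01000]: (((0 AND 0) XOR (0 XOR 0)) IMPLIES ((NOT 0 XOR NOT 0) IMPLIES (0 AND 0))) -> 1
  row 9 [01001]: (((0 AND 1) XOR (0 XOR 0)) IMPLIES ((NOT 0 XOR NOT 0) IMPLIES (0 AND 0))) -> 1
  row 10 [01010]: (((0 AND 0) XOR (0 XOR 0)) IMPLIES ((NOT 0 XOR NOT 0) IMPLIES (0 AND 0))) -> 1
  row 11 [01011]: (((0 AND 1) XOR (0 XOR 0)) IMPLIES ((NOT 0 XOR NOT 0) IMPLIES (0 AND 0))) -> 1
  row 12 [01100]: (((0 AND 0) XOR (1 XOR 0)) IMPLIES ((NOT 1 XOR NOT 1) IMPLIES (1 AND 1))) -> 1
  row 13 [01101]: (((0 AND 1) XOR (1 XOR 0)) IMPLIES ((NOT 1 XOR NOT 1) IMPLIES (1 AND 1))) -> 1
  row 14 [01110]: (((0 AND 0) XOR (1 XOR 0)) IMPLIES ((NOT 1 XOR NOT 1) IMPLIES (1 AND 1))) -> 1
  row 15 [01111]: (((0 AND 1) XOR (1 XOR 0)) IMPLIES ((NOT 1 XOR NOT 1) IMPLIES (1 AND 1))) -> 1
  row 16 [10000]: (((1 AND 0) XOR (0 XOR 1)) IMPLIES ((NOT 0 XOR NOT 0) IMPLIES (0 AND 0))) -> 1
  row 17 [10001]: (((1 AND 1) XOR (0 XOR 1)) IMPLIES ((NOT 0 XOR NOT 0) IMPLIES (0 AND 0))) -> 1
  row 18 [10010]: (((1 AND 0) XOR (0 XOR 1)) IMPLIES ((NOT 0 XOR NOT 0) IMPLIES (0 AND 0))) -> 1
  row 19 [10011]: (((1 AND 1) XOR (0 XOR 1)) IMPLIES ((NOT 0 XOR NOT 0) IMPLIES (0 AND 0))) -> 1
  row 20 [10100]: (((1 AND 0) XOR (1 XOR 1)) IMPLIES ((NOT 1 XOR NOT 1) IMPLIES (1 AND 1))) -> 1
  row 21 [10101]: (((1 AND 1) XOR (1 XOR 1)) IMPLIES ((NOT 1 XOR NOT 1) IMPLIES (1 AND 1))) -> 1
  row 22 [10110]: (((1 AND 0) XOR (1 XOR 1)) IMPLIES ((NOT 1 XOR NOT 1) IMPLIES (1 AND 1))) -> 1
  row 23 [10111]: (((1 AND 1) XOR (1 XOR 1)) IMPLIES ((NOT 1 XOR NOT 1) IMPLIES (1 AND 1))) -> 1
  row 24 [11000]: (((1 AND 0) XOR (0 XOR 1)) IMPLIES ((NOT 0 XOR NOT 0) IMPLIES (0 AND 0))) -> 1
  row 25 [11001]: (((1 AND 1) XOR (0 XOR 1)) IMPLIES ((NOT 0 XOR NOT 0) IMPLIES (0 AND 0))) -> 1
  row 26 [11010]: (((1 AND 0) XOR (0 XOR 1)) IMPLIES ((NOT 0 XOR NOT 0) IMPLIES (0 AND 0))) -> 1
  row 27 [11011]: (((1 AND 1) XOR (0 XOR 1)) IMPLIES ((NOT 0 XOR NOT 0) IMPLIES (0 AND 0))) -> 1
  row 28 [11100]: (((1 AND 0) XOR (1 XOR 1)) IMPLIES ((NOT 1 XOR NOT 1) IMPLIES (1 AND 1))) -> 1
  row 29 [11101]: (((1 AND 1) XOR (1 XOR 1)) IMPLIES ((NOT 1 XOR NOT 1) IMPLIES (1 AND 1))) -> 1
  row 30 [11110]: (((1 AND 0) XOR (1 XOR 1)) IMPLIES ((NOT 1 XOR NOT 1) IMPLIES (1 AND 1))) -> 1
  row 31 [11111]: (((1 AND 1) XOR (1 XOR 1)) IMPLIES ((NOT 1 XOR NOT 1) IMPLIES (1 AND 1))) -> 1
Full result column, 4 rows per line (a,b,c fixed per line; d,e runs 00..11 left to right):
  rows 0-3 [a,b,c=000]: 1111  = hex F
  rows 4-7 [a,b,c=001]: 1111  = hex F
  rows 8-11 [a,b,c=010]: 1111  = hex F
  rows 12-15 [a,b,c=011]: 1111  = hex F
  rows 16-19 [a,b,c=100]: 1111  = hex F
  rows 20-23 [a,b,c=101]: 1111  = hex F
  rows 24-27 [a,b,c=110]: 1111  = hex F
  rows 28-31 [a,b,c=111]: 1111  = hex F
Output column (row 0 .. row 31) = 11111111111111111111111111111111
Output column grouped in 4s = 1111 1111 1111 1111 1111 1111 1111 1111 = 0xFFFFFFFF
Convert to decimal digit by digit (value = value*16 + digit):
  F -> 15
  15*16 + 15 (F) = 255
  255*16 + 15 (F) = 4095
  4095*16 + 15 (F) = 65535
  65535*16 + 15 (F) = 1048575
  1048575*16 + 15 (F) = 16777215
  16777215*16 + 15 (F) = 268435455
  268435455*16 + 15 (F) = 4294967295
Decimal = 4294967295

4294967295


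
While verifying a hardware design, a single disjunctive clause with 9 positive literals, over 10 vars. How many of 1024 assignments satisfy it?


Step 1: Total=2^10=1024
Step 2: Unsat when all 9 false: 2^1=2
Step 3: Sat=1024-2=1022

1022


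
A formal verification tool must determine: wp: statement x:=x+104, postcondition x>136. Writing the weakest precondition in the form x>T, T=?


Formula: wp(x:=E, P) = P[E/x] (substitute E for x in postcondition)
Step 1: Postcondition: x>136
Step 2: Substitute x+104 for x: x+104>136
Step 3: Solve for x: x > 136-104 = 32

32


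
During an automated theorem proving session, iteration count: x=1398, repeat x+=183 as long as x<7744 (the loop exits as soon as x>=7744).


Step 1: x goes from 1398 toward 7744 by 183; the body runs while x<7744, so iterations = ceil((bound-start)/step)
Step 2: Distance=6346
Step 3: ceil(6346/183)=35

35


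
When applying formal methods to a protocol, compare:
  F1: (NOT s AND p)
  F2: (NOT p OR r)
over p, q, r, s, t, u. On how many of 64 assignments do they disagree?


F1 = (NOT s AND p)
F2 = (NOT p OR r)
Evaluate both on each of 64 rows (bits = p,q,r,s,t,u):
  row 0 [000000]: F1=0 F2=1 (differ) -> 1
  row 1 [000001]: F1=0 F2=1 (differ) -> 1
  row 2 [000010]: F1=0 F2=1 (differ) -> 1
  row 3 [000011]: F1=0 F2=1 (differ) -> 1
  row 4 [000100]: F1=0 F2=1 (differ) -> 1
  (every remaining row is evaluated the same way; all 64 results are listed next)
Full result column, 8 rows per line (p,q,r fixed per line; s,t,u runs 000..111 left to right):
  rows 0-7 [p,q,r=000]: 11111111  (ones: 8)
  rows 8-15 [p,q,r=001]: 11111111  (ones: 8)
  rows 16-23 [p,q,r=010]: 11111111  (ones: 8)
  rows 24-31 [p,q,r=011]: 11111111  (ones: 8)
  rows 32-39 [p,q,r=100]: 11110000  (ones: 4)
  rows 40-47 [p,q,r=101]: 00001111  (ones: 4)
  rows 48-55 [p,q,r=110]: 11110000  (ones: 4)
  rows 56-63 [p,q,r=111]: 00001111  (ones: 4)
Disagreements = 8+8+8+8+4+4+4+4 = 48

48


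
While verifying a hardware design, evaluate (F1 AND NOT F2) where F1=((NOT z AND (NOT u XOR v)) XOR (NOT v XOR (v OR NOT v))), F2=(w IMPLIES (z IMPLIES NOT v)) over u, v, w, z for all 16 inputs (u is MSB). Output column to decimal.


F1 = ((NOT z AND (NOT u XOR v)) XOR (NOT v XOR (v OR NOT v)))
F2 = (w IMPLIES (z IMPLIES NOT v))
Counterexample to F1=>F2 is where F1=1 and F2=0.
Evaluate each row (bits = u,v,w,z, MSB first):
  row 0 [0000]: F1=1 F2=1 -> F1&~F2 -> 0
  row 1 [0001]: F1=0 F2=1 -> F1&~F2 -> 0
  row 2 [0010]: F1=1 F2=1 -> F1&~F2 -> 0
  row 3 [0011]: F1=0 F2=1 -> F1&~F2 -> 0
  row 4 [0100]: F1=1 F2=1 -> F1&~F2 -> 0
  row 5 [0101]: F1=1 F2=1 -> F1&~F2 -> 0
  row 6 [0110]: F1=1 F2=1 -> F1&~F2 -> 0
  row 7 [0111]: F1=1 F2=0 -> F1&~F2 -> 1
  row 8 [1000]: F1=0 F2=1 -> F1&~F2 -> 0
  row 9 [1001]: F1=0 F2=1 -> F1&~F2 -> 0
  row 10 [1010]: F1=0 F2=1 -> F1&~F2 -> 0
  row 11 [1011]: F1=0 F2=1 -> F1&~F2 -> 0
  row 12 [1100]: F1=0 F2=1 -> F1&~F2 -> 0
  row 13 [1101]: F1=1 F2=1 -> F1&~F2 -> 0
  row 14 [1110]: F1=0 F2=1 -> F1&~F2 -> 0
  row 15 [1111]: F1=1 F2=0 -> F1&~F2 -> 1
Full result column, 4 rows per line (u,v fixed per line; w,z runs 00..11 left to right):
  rows 0-3 [u,v=00]: 0000  = hex 0
  rows 4-7 [u,v=01]: 0001  = hex 1
  rows 8-11 [u,v=10]: 0000  = hex 0
  rows 12-15 [u,v=11]: 0001  = hex 1
Counterexample vector (row 0 .. row 15) = 0000000100000001
Output column grouped in 4s = 0000 0001 0000 0001 = 0x0101
Convert to decimal digit by digit (value = value*16 + digit):
  0 -> 0
  0*16 + 1 = 1
  1*16 + 0 = 16
  16*16 + 1 = 257
Decimal = 257

257


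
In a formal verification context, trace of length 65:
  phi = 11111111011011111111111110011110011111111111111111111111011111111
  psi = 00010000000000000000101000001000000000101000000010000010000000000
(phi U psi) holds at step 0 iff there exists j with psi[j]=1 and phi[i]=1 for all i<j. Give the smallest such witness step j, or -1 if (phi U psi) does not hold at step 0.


(phi U psi) at 0: need smallest j with psi[j]=1 and phi[i]=1 for all i in [0,j).
Scan from step 0:
  step 0: phi=1, psi=0 -> continue
  step 1: phi=1, psi=0 -> continue
  step 2: phi=1, psi=0 -> continue
  step 3: psi=1 and phi held for [0,3) -> witness found
Witness step = 3

3


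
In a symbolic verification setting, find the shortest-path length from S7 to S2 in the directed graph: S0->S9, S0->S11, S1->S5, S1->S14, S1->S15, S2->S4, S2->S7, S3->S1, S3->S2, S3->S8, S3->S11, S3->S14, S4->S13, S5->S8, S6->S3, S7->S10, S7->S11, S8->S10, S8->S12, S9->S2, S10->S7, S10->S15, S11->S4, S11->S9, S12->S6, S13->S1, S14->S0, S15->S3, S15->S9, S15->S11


BFS layer-by-layer from S7:
  dist 0: {S7}
  dist 1: {S10, S11}
  dist 2: {S4, S9, S15}
  dist 3: {S2, S3, S13}
  -> S2 reached at distance 3
Shortest path length = 3

3


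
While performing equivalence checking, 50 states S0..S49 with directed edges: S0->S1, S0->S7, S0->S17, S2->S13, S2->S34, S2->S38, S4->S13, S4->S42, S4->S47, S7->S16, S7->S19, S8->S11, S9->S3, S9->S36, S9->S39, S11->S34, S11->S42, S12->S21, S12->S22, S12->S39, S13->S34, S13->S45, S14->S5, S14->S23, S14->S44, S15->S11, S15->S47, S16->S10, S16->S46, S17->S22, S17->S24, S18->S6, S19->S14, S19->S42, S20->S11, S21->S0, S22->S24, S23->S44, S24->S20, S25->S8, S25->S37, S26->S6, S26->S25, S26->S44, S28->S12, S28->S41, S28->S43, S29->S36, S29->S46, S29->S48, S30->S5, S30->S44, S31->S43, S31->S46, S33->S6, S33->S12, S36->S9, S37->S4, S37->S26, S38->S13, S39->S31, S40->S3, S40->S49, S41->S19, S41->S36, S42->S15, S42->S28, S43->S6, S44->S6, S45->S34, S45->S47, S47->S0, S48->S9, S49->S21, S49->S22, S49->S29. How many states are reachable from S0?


BFS from S0:
  layer 0: {S0}
  layer 1: {S1, S7, S17}
  layer 2: {S16, S19, S22, S24}
  layer 3: {S10, S14, S20, S42, S46}
  layer 4: {S5, S11, S15, S23, S28, S44}
  layer 5: {S6, S12, S34, S41, S43, S47}
  layer 6: {S21, S36, S39}
  layer 7: {S9, S31}
  layer 8: {S3}
Reachable set: {S0, S1, S3, S5, S6, S7, S9, S10, S11, S12, S14, S15, S16, S17, S19, S20, S21, S22, S23, S24, S28, S31, S34, S36, S39, S41, S42, S43, S44, S46, S47}
Count = 31

31


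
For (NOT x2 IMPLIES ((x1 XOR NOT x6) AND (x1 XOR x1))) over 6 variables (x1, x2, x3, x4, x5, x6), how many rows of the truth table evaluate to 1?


Formula: (NOT x2 IMPLIES ((x1 XOR NOT x6) AND (x1 XOR x1))) over 6 vars (64 rows)
Evaluate each row (x1, x2, x3, x4, x5, x6 as bits, MSB first):
  row 0 [000000]: (NOT 0 IMPLIES ((0 XOR NOT 0) AND (0 XOR 0))) -> 0
  row 1 [000001]: (NOT 0 IMPLIES ((0 XOR NOT 1) AND (0 XOR 0))) -> 0
  row 2 [000010]: (NOT 0 IMPLIES ((0 XOR NOT 0) AND (0 XOR 0))) -> 0
  row 3 [000011]: (NOT 0 IMPLIES ((0 XOR NOT 1) AND (0 XOR 0))) -> 0
  row 4 [000100]: (NOT 0 IMPLIES ((0 XOR NOT 0) AND (0 XOR 0))) -> 0
  (every remaining row is evaluated the same way; all 64 results are listed next)
Full result column, 8 rows per line (x1,x2,x3 fixed per line; x4,x5,x6 runs 000..111 left to right):
  rows 0-7 [x1,x2,x3=000]: 00000000  (ones: 0)
  rows 8-15 [x1,x2,x3=001]: 00000000  (ones: 0)
  rows 16-23 [x1,x2,x3=010]: 11111111  (ones: 8)
  rows 24-31 [x1,x2,x3=011]: 11111111  (ones: 8)
  rows 32-39 [x1,x2,x3=100]: 00000000  (ones: 0)
  rows 40-47 [x1,x2,x3=101]: 00000000  (ones: 0)
  rows 48-55 [x1,x2,x3=110]: 11111111  (ones: 8)
  rows 56-63 [x1,x2,x3=111]: 11111111  (ones: 8)
Count of 1-rows = 0+0+8+8+0+0+8+8 = 32

32


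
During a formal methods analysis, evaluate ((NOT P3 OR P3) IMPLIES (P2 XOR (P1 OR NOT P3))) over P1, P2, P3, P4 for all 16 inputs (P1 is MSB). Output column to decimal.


Formula: ((NOT P3 OR P3) IMPLIES (P2 XOR (P1 OR NOT P3))) over P1, P2, P3, P4 (16 rows)
Evaluate each row (bits = P1,P2,P3,P4, MSB first):
  row 0 [0000]: ((NOT 0 OR 0) IMPLIES (0 XOR (0 OR NOT 0))) -> 1
  row 1 [0001]: ((NOT 0 OR 0) IMPLIES (0 XOR (0 OR NOT 0))) -> 1
  row 2 [0010]: ((NOT 1 OR 1) IMPLIES (0 XOR (0 OR NOT 1))) -> 0
  row 3 [0011]: ((NOT 1 OR 1) IMPLIES (0 XOR (0 OR NOT 1))) -> 0
  row 4 [0100]: ((NOT 0 OR 0) IMPLIES (1 XOR (0 OR NOT 0))) -> 0
  row 5 [0101]: ((NOT 0 OR 0) IMPLIES (1 XOR (0 OR NOT 0))) -> 0
  row 6 [0110]: ((NOT 1 OR 1) IMPLIES (1 XOR (0 OR NOT 1))) -> 1
  row 7 [0111]: ((NOT 1 OR 1) IMPLIES (1 XOR (0 OR NOT 1))) -> 1
  row 8 [1000]: ((NOT 0 OR 0) IMPLIES (0 XOR (1 OR NOT 0))) -> 1
  row 9 [1001]: ((NOT 0 OR 0) IMPLIES (0 XOR (1 OR NOT 0))) -> 1
  row 10 [1010]: ((NOT 1 OR 1) IMPLIES (0 XOR (1 OR NOT 1))) -> 1
  row 11 [1011]: ((NOT 1 OR 1) IMPLIES (0 XOR (1 OR NOT 1))) -> 1
  row 12 [1100]: ((NOT 0 OR 0) IMPLIES (1 XOR (1 OR NOT 0))) -> 0
  row 13 [1101]: ((NOT 0 OR 0) IMPLIES (1 XOR (1 OR NOT 0))) -> 0
  row 14 [1110]: ((NOT 1 OR 1) IMPLIES (1 XOR (1 OR NOT 1))) -> 0
  row 15 [1111]: ((NOT 1 OR 1) IMPLIES (1 XOR (1 OR NOT 1))) -> 0
Full result column, 4 rows per line (P1,P2 fixed per line; P3,P4 runs 00..11 left to right):
  rows 0-3 [P1,P2=00]: 1100  = hex C
  rows 4-7 [P1,P2=01]: 0011  = hex 3
  rows 8-11 [P1,P2=10]: 1111  = hex F
  rows 12-15 [P1,P2=11]: 0000  = hex 0
Output column (row 0 .. row 15) = 1100001111110000
Output column grouped in 4s = 1100 0011 1111 0000 = 0xC3F0
Convert to decimal digit by digit (value = value*16 + digit):
  C -> 12
  12*16 + 3 = 195
  195*16 + 15 (F) = 3135
  3135*16 + 0 = 50160
Decimal = 50160

50160


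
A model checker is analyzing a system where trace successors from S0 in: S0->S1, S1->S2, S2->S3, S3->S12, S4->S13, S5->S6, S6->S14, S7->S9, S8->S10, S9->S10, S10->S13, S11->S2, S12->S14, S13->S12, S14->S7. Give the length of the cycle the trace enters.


Trace from S0 until a state repeats:
  S0 -> S1 -> S2 -> S3 -> S12 -> S14 -> S7 -> S9 -> S10 -> S13 -> S12
S12 first seen at step 4, revisited at step 10.
Cycle length = 10 - 4 = 6

6


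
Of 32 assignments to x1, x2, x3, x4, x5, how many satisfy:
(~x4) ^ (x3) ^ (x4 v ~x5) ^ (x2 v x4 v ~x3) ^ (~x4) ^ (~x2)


CNF with 6 clauses over 5 vars (32 assignments).
An assignment satisfies CNF iff every clause has >=1 true literal.
Check each row (bits = x1,x2,x3,x4,x5; clause T/F shown):
  row 0 [00000]: clauses=TFTTTT -> 0
  row 1 [00001]: clauses=TFFTTT -> 0
  row 2 [00010]: clauses=FFTTFT -> 0
  row 3 [00011]: clauses=FFTTFT -> 0
  row 4 [00100]: clauses=TTTFTT -> 0
  row 5 [00101]: clauses=TTFFTT -> 0
  row 6 [00110]: clauses=FTTTFT -> 0
  row 7 [00111]: clauses=FTTTFT -> 0
  row 8 [01000]: clauses=TFTTTF -> 0
  row 9 [01001]: clauses=TFFTTF -> 0
  row 10 [01010]: clauses=FFTTFF -> 0
  row 11 [01011]: clauses=FFTTFF -> 0
  row 12 [01100]: clauses=TTTTTF -> 0
  row 13 [01101]: clauses=TTFTTF -> 0
  row 14 [01110]: clauses=FTTTFF -> 0
  row 15 [01111]: clauses=FTTTFF -> 0
  row 16 [10000]: clauses=TFTTTT -> 0
  row 17 [10001]: clauses=TFFTTT -> 0
  row 18 [10010]: clauses=FFTTFT -> 0
  row 19 [10011]: clauses=FFTTFT -> 0
  row 20 [10100]: clauses=TTTFTT -> 0
  row 21 [10101]: clauses=TTFFTT -> 0
  row 22 [10110]: clauses=FTTTFT -> 0
  row 23 [10111]: clauses=FTTTFT -> 0
  row 24 [11000]: clauses=TFTTTF -> 0
  row 25 [11001]: clauses=TFFTTF -> 0
  row 26 [11010]: clauses=FFTTFF -> 0
  row 27 [11011]: clauses=FFTTFF -> 0
  row 28 [11100]: clauses=TTTTTF -> 0
  row 29 [11101]: clauses=TTFTTF -> 0
  row 30 [11110]: clauses=FTTTFF -> 0
  row 31 [11111]: clauses=FTTTFF -> 0
Full result column, 8 rows per line (x1,x2 fixed per line; x3,x4,x5 runs 000..111 left to right):
  rows 0-7 [x1,x2=00]: 00000000  (ones: 0)
  rows 8-15 [x1,x2=01]: 00000000  (ones: 0)
  rows 16-23 [x1,x2=10]: 00000000  (ones: 0)
  rows 24-31 [x1,x2=11]: 00000000  (ones: 0)
Satisfying assignments = 0+0+0+0 = 0

0


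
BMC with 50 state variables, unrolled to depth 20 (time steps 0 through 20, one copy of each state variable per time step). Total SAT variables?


BMC unrolls to depth k, creating one copy of each state var for steps 0..k.
Step count = 20 + 1 = 21 (steps 0 through 20)
Vars per step = 50
Total = 50 * 21 = 1050

1050


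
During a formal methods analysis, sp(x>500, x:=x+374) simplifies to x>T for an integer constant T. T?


Formula: sp(P, x:=E) = exists old_x. (x = E[old_x/x]) AND P[old_x/x] (old_x is the value of x before the assignment; eliminate old_x by solving x = E[old_x/x] for old_x)
Step 1: Precondition P: x>500, i.e. old_x > 500
Step 2: Assignment gives x = old_x + 374, so old_x = x - 374
Step 3: Substitute into P: x - 374 > 500
Step 4: Simplify: x > 500+374 = 874

874


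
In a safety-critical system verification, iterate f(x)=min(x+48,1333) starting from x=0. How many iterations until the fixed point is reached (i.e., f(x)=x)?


Step 1: x=0, cap=1333, increment=48
Step 2: x grows by 48 each step until capped at 1333; fixed point is x=1333
Step 3: iterations = ceil(1333/48) = 28

28


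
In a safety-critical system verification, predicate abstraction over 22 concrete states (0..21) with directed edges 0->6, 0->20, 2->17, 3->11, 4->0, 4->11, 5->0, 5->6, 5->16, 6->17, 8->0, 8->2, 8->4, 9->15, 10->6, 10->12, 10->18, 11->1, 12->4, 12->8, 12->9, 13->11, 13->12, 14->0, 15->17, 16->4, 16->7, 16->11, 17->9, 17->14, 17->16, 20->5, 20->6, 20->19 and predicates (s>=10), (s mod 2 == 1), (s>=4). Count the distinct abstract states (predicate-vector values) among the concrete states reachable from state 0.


BFS from 0:
Concrete reachable: {0, 1, 4, 5, 6, 7, 9, 11, 14, 15, 16, 17, 19, 20}
Abstract via predicates (s>=10), (s mod 2 == 1), (s>=4):
  (0,0,0) <- {0}
  (0,0,1) <- {4, 6}
  (0,1,0) <- {1}
  (0,1,1) <- {5, 7, 9}
  (1,0,1) <- {14, 16, 20}
  (1,1,1) <- {11, 15, 17, 19}
Distinct abstract states = 6

6


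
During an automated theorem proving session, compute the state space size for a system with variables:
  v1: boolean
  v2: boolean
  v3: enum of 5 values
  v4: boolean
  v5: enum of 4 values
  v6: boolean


State space = product of domain sizes of all variables.
Domain sizes:
  v1 (boolean): 2
  v2 (boolean): 2
  v3 (enum of 5 values): 5
  v4 (boolean): 2
  v5 (enum of 4 values): 4
  v6 (boolean): 2
Product = 2 * 2 * 5 * 2 * 4 * 2 = 320

320


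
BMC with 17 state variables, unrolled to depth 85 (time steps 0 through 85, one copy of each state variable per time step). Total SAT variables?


BMC unrolls to depth k, creating one copy of each state var for steps 0..k.
Step count = 85 + 1 = 86 (steps 0 through 85)
Vars per step = 17
Total = 17 * 86 = 1462

1462


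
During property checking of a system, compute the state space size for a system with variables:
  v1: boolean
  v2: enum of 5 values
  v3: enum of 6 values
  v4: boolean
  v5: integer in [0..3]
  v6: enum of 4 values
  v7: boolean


State space = product of domain sizes of all variables.
Domain sizes:
  v1 (boolean): 2
  v2 (enum of 5 values): 5
  v3 (enum of 6 values): 6
  v4 (boolean): 2
  v5 (integer in [0..3]): 4
  v6 (enum of 4 values): 4
  v7 (boolean): 2
Product = 2 * 5 * 6 * 2 * 4 * 4 * 2 = 3840

3840


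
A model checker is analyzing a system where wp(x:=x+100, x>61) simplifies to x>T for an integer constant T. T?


Formula: wp(x:=E, P) = P[E/x] (substitute E for x in postcondition)
Step 1: Postcondition: x>61
Step 2: Substitute x+100 for x: x+100>61
Step 3: Solve for x: x > 61-100 = -39

-39


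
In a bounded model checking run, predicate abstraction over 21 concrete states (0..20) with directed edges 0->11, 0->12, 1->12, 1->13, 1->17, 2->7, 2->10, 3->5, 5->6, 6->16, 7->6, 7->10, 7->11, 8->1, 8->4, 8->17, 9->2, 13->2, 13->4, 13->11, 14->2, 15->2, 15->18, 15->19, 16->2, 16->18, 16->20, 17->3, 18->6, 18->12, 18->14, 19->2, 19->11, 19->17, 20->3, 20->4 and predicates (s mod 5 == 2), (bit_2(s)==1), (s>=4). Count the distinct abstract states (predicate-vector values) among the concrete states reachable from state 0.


BFS from 0:
Concrete reachable: {0, 11, 12}
Abstract via predicates (s mod 5 == 2), (bit_2(s)==1), (s>=4):
  (0,0,0) <- {0}
  (0,0,1) <- {11}
  (1,1,1) <- {12}
Distinct abstract states = 3

3


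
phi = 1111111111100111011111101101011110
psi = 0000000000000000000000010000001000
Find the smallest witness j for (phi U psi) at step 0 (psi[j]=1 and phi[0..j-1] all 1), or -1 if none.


(phi U psi) at 0: need smallest j with psi[j]=1 and phi[i]=1 for all i in [0,j).
Scan from step 0:
  step 0: phi=1, psi=0 -> continue
  step 1: phi=1, psi=0 -> continue
  step 2: phi=1, psi=0 -> continue
  step 3: phi=1, psi=0 -> continue
  step 11: phi=0 -> phi-prefix broken from here
  step 23: psi=1 but phi already failed -> not a witness
  step 30: psi=1 but phi already failed -> not a witness
  end of trace: no witness -> -1
Witness step = -1

-1
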